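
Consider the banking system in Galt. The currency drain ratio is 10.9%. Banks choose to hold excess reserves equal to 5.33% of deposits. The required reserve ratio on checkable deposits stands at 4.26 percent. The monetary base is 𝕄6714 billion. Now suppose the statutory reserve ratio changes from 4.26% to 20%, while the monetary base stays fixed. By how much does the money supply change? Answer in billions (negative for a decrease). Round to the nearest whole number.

Initially m₁ = (1 + 0.109) / (0.0426 + 0.0533 + 0.109) ≈ 5.41240, so M₁ = 5.41240 × 6714 = 36338.8536 billion.
After the change m₂ = (1 + 0.109) / (0.2 + 0.0533 + 0.109) ≈ 3.06100, so M₂ = 3.06100 × 6714 = 20551.554 billion.
ΔM = M₂ − M₁ = 20551.554 − 36338.8536 = -15787.2996 billion.

-15787 billion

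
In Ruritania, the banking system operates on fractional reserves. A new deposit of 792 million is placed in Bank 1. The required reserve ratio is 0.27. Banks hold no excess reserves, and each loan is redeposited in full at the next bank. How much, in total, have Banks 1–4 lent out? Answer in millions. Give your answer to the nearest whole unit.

Bank i lends (1 − rr)^i of the original deposit: Bank 1 lends 792·0.7300 = 578.1600, Bank 2 lends 792·0.7300² = 422.0568, and so on.
Summing a geometric series: total = 792·[0.7300·(1 − 0.7300^4) / (1 − 0.7300)] ≈ 1533.2323 million.

1533 million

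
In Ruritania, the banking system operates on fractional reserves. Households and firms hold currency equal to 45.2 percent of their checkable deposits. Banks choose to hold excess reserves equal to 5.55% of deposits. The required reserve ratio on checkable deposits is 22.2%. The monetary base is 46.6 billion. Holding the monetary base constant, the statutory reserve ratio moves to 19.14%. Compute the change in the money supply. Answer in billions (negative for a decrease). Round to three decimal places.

4.061 billion

Initially m₁ = (1 + 0.452) / (0.222 + 0.0555 + 0.452) ≈ 1.990404, so M₁ = 1.990404 × 46.6 ≈ 92.7528 billion.
After the change m₂ = (1 + 0.452) / (0.1914 + 0.0555 + 0.452) ≈ 2.077550, so M₂ = 2.077550 × 46.6 ≈ 96.8138 billion.
ΔM = M₂ − M₁ = 96.8138 − 92.7528 = 4.061 billion.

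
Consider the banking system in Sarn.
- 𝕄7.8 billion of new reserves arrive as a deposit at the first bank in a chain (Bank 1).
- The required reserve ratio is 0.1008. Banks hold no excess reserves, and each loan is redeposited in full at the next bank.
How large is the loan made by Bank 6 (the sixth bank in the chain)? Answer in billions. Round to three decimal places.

𝕄4.123 billion

Each bank lends a fraction (1 − rr) = 0.8992 of the deposit it receives, so Bank 6 receives 7.8·0.8992^5 and lends 7.8·0.8992^6 ≈ 4.1232 billion.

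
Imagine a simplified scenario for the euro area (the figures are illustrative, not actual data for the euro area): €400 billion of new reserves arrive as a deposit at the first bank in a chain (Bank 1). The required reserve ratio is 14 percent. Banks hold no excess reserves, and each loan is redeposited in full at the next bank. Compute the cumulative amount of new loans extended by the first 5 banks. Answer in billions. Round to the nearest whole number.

Bank i lends (1 − rr)^i of the original deposit: Bank 1 lends 400·0.8600 = 344.0000, Bank 2 lends 400·0.8600² = 295.8400, and so on.
Summing a geometric series: total = 400·[0.8600·(1 − 0.8600^5) / (1 − 0.8600)] ≈ 1301.2365 billion.

€1301 billion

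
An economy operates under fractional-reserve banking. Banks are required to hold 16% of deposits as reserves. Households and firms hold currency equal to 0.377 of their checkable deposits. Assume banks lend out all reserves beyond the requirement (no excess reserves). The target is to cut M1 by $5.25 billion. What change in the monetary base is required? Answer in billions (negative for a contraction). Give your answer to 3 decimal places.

The money multiplier is m = (1 + c) / (rr + c) = (1 + 0.377) / (0.16 + 0.377) ≈ 2.56425.
ΔMB = ΔM / m = (−5.25) / 2.56425 ≈ -2.0474 billion.

-2.047 billion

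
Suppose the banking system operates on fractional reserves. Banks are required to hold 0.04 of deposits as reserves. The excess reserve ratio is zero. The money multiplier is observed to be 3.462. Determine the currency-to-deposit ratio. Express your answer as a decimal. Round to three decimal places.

0.350

Using m = 3.462. From m = (1 + c)/(c + rr + e), rearranging gives 1 + c = m·(c + rr + e), so c·(1 − m) = m·(rr + e) − 1.
Hence c = [m·(rr + e) − 1]/(1 − m) = [3.462 × (0.04 + 0) − 1] / (1 − 3.462) ≈ 0.349927.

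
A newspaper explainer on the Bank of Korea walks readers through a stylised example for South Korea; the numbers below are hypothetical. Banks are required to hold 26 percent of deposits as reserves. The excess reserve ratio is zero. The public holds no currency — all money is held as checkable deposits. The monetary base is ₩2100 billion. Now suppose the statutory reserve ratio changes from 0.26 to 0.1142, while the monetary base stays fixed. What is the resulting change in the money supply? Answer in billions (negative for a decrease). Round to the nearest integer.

Initially m₁ = 1 / (0.26) ≈ 3.84615, so M₁ = 3.84615 × 2100 = 8076.915 billion.
After the change m₂ = 1 / (0.1142) ≈ 8.75657, so M₂ = 8.75657 × 2100 = 18388.797 billion.
ΔM = M₂ − M₁ = 18388.797 − 8076.915 = 10311.882 billion.

₩10312 billion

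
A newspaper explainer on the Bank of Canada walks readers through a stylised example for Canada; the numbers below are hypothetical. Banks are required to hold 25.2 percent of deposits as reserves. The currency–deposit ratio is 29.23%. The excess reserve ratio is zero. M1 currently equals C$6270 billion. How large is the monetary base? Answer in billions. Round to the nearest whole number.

C$2641 billion

The money multiplier is m = (1 + c) / (rr + c) = (1 + 0.2923) / (0.252 + 0.2923) ≈ 2.37424.
MB = M / m = 6270 / 2.37424 ≈ 2640.8451 billion.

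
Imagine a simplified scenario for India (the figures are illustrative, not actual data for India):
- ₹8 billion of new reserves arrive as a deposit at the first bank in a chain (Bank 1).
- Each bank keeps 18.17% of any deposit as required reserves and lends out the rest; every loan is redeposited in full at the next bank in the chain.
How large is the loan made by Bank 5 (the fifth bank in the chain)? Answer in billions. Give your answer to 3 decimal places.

₹2.935 billion

Each bank lends a fraction (1 − rr) = 0.8183 of the deposit it receives, so Bank 5 receives 8·0.8183^4 and lends 8·0.8183^5 ≈ 2.9353 billion.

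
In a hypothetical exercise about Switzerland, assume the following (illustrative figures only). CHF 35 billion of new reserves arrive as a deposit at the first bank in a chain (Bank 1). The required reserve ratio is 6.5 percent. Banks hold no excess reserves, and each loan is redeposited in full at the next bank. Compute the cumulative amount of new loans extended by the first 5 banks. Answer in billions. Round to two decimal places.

CHF 143.69 billion

Bank i lends (1 − rr)^i of the original deposit: Bank 1 lends 35·0.9350 = 32.7250, Bank 2 lends 35·0.9350² ≈ 30.5979, and so on.
Summing a geometric series: total = 35·[0.9350·(1 − 0.9350^5) / (1 − 0.9350)] ≈ 143.6920 billion.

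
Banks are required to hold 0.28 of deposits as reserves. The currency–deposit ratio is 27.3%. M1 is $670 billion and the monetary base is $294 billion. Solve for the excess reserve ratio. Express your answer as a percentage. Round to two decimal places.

Using m = M/MB = 670/294 ≈ 2.278912. Since m = (1 + c)/(c + rr + e), the denominator satisfies c + rr + e = (1 + c)/m = (1 + 0.273) / 2.278912 ≈ 0.558600.
With c = 0.273 and rr = 0.28, the excess reserve ratio is 0.558600 − 0.273 − 0.28 = 0.0056.

0.56%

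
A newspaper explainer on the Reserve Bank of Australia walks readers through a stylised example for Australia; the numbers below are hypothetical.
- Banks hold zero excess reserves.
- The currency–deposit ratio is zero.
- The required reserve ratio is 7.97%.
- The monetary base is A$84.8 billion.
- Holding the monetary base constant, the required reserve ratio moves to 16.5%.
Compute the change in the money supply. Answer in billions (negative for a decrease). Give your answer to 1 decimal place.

Initially m₁ = 1 / (0.0797) ≈ 12.5471, so M₁ = 12.5471 × 84.8 ≈ 1063.9941 billion.
After the change m₂ = 1 / (0.165) ≈ 6.0606, so M₂ = 6.0606 × 84.8 ≈ 513.9389 billion.
ΔM = M₂ − M₁ = 513.9389 − 1063.9941 = -550.0552 billion.

-550.1 billion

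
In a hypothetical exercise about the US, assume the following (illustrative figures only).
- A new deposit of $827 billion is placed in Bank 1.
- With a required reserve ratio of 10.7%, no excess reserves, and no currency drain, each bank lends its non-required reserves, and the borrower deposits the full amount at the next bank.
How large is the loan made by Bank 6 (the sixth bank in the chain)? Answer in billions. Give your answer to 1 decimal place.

$419.4 billion

Each bank lends a fraction (1 − rr) = 0.8930 of the deposit it receives, so Bank 6 receives 827·0.8930^5 and lends 827·0.8930^6 ≈ 419.3863 billion.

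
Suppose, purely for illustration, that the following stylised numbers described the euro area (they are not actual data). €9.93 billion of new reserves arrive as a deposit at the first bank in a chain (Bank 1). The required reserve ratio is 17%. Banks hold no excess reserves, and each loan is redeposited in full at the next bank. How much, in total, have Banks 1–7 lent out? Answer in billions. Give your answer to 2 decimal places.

Bank i lends (1 − rr)^i of the original deposit: Bank 1 lends 9.93·0.8300 = 8.2419, Bank 2 lends 9.93·0.8300² ≈ 6.8408, and so on.
Summing a geometric series: total = 9.93·[0.8300·(1 − 0.8300^7) / (1 − 0.8300)] ≈ 35.3257 billion.

€35.33 billion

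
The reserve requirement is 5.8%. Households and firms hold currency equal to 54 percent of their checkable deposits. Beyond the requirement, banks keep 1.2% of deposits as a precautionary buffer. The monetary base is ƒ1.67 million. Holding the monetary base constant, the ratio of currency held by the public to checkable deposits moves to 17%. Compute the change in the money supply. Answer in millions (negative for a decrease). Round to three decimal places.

ƒ3.925 million

Initially m₁ = (1 + 0.54) / (0.058 + 0.012 + 0.54) ≈ 2.52459, so M₁ = 2.52459 × 1.67 ≈ 4.2161 million.
After the change m₂ = (1 + 0.17) / (0.058 + 0.012 + 0.17) = 4.87500, so M₂ = 4.87500 × 1.67 ≈ 8.1412 million.
ΔM = M₂ − M₁ = 8.1412 − 4.2161 = 3.9251 million.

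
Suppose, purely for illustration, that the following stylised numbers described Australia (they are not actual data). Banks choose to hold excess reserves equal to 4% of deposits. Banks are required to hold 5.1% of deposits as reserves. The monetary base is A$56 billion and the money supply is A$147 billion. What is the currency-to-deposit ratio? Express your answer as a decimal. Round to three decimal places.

0.468

Using m = M/MB = 147/56 = 2.625000. From m = (1 + c)/(c + rr + e), rearranging gives 1 + c = m·(c + rr + e), so c·(1 − m) = m·(rr + e) − 1.
Hence c = [m·(rr + e) − 1]/(1 − m) = [2.625000 × (0.051 + 0.04) − 1] / (1 − 2.625000) ≈ 0.468385.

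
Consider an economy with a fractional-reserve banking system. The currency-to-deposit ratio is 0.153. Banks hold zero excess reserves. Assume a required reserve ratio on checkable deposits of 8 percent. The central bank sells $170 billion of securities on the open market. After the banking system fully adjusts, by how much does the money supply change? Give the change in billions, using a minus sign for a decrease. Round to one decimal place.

-841.2 billion

The money multiplier is m = (1 + c) / (rr + c) = (1 + 0.153) / (0.08 + 0.153) ≈ 4.94850.
The sale removes 170 billion of base, so ΔM = m × ΔMB = 4.94850 × (−170) = -841.245 billion.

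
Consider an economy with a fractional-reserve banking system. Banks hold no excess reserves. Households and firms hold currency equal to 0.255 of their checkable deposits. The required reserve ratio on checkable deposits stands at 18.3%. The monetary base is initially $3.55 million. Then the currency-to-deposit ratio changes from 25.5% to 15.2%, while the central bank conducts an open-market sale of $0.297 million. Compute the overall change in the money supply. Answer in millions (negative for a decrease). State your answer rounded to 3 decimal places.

$1.015 million

Before: m₁ = (1 + 0.255) / (0.183 + 0.255) ≈ 2.86530, MB₁ = 3.55, so M₁ = 2.86530 × 3.55 ≈ 10.1718 million.
After: m₂ = (1 + 0.152) / (0.183 + 0.152) ≈ 3.43881, MB₂ = 3.55 − 0.297 = 3.253, so M₂ = 3.43881 × 3.253 ≈ 11.1864 million.
ΔM = M₂ − M₁ = 11.1864 − 10.1718 = 1.0146 million.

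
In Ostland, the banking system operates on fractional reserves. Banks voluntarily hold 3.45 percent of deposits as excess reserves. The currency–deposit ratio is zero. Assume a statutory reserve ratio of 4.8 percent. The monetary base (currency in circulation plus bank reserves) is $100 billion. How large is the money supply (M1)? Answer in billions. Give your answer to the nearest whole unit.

The money multiplier is m = 1 / (rr + e) = 1 / (0.048 + 0.0345) ≈ 12.1212.
So M = m × MB = 12.1212 × 100 = 1212.12 billion.

$1212 billion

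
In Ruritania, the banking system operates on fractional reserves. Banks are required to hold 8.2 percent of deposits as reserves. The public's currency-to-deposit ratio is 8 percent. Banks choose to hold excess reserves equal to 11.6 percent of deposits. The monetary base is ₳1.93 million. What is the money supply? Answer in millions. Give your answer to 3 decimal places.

₳7.498 million

The money multiplier is m = (1 + c) / (rr + e + c) = (1 + 0.08) / (0.082 + 0.116 + 0.08) ≈ 3.88489.
So M = m × MB = 3.88489 × 1.93 ≈ 7.4978 million.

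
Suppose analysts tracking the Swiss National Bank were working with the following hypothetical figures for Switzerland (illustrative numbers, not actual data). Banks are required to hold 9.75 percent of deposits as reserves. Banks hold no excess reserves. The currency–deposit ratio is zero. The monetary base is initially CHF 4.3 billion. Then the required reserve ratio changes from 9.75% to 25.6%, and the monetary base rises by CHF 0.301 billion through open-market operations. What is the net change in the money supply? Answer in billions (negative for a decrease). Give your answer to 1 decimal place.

-26.1 billion

Before: m₁ = 1 / (0.0975) ≈ 10.2564, MB₁ = 4.3, so M₁ = 10.2564 × 4.3 ≈ 44.1025 billion.
After: m₂ = 1 / (0.256) ≈ 3.9062, MB₂ = 4.3 + 0.301 = 4.601, so M₂ = 3.9062 × 4.601 ≈ 17.9724 billion.
ΔM = M₂ − M₁ = 17.9724 − 44.1025 = -26.1301 billion.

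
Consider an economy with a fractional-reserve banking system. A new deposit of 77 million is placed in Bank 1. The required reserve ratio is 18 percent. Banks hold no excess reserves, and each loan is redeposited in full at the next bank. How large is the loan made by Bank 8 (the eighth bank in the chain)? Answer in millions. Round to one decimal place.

Each bank lends a fraction (1 − rr) = 0.8200 of the deposit it receives, so Bank 8 receives 77·0.8200^7 and lends 77·0.8200^8 ≈ 15.7399 million.

15.7 million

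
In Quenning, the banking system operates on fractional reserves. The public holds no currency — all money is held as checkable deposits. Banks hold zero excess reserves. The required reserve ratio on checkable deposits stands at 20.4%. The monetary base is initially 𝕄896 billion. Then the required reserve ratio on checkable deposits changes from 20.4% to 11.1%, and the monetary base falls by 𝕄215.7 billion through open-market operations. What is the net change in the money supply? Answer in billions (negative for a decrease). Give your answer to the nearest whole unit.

𝕄1737 billion

Before: m₁ = 1 / (0.204) ≈ 4.9020, MB₁ = 896, so M₁ = 4.9020 × 896 = 4392.192 billion.
After: m₂ = 1 / (0.111) ≈ 9.0090, MB₂ = 896 − 215.7 = 680.3, so M₂ = 9.0090 × 680.3 = 6128.8227 billion.
ΔM = M₂ − M₁ = 6128.8227 − 4392.192 = 1736.6307 billion.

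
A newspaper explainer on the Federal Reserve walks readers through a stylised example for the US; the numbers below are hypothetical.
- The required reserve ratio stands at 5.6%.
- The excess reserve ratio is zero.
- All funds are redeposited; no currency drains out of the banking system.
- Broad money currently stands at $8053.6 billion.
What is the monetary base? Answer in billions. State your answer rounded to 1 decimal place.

$451.0 billion

With no currency drain and no excess reserves, the money multiplier is m = 1/rr = 1/0.056 ≈ 17.857143.
The monetary base is MB = M / m = 8053.6 / 17.857143 ≈ 451.0016 billion.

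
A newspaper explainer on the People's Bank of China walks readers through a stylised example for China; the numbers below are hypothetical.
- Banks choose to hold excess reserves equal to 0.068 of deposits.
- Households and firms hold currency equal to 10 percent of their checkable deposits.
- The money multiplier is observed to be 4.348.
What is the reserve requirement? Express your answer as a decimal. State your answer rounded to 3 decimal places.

Using m = 4.348. Since m = (1 + c)/(c + rr + e), the denominator satisfies c + rr + e = (1 + c)/m = (1 + 0.1) / 4.348 ≈ 0.252990.
With c = 0.1 and e = 0.068, the reserve requirement is 0.252990 − 0.1 − 0.068 = 0.08499.

0.085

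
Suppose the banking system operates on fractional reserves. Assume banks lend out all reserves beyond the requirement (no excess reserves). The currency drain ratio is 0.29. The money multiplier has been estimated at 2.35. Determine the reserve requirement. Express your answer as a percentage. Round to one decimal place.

25.9%

Using m = 2.35. Since m = (1 + c)/(c + rr + e), the denominator satisfies c + rr + e = (1 + c)/m = (1 + 0.29) / 2.35 ≈ 0.548936.
With c = 0.29 and e = 0, the reserve requirement is 0.548936 − 0.29 − 0 = 0.258936.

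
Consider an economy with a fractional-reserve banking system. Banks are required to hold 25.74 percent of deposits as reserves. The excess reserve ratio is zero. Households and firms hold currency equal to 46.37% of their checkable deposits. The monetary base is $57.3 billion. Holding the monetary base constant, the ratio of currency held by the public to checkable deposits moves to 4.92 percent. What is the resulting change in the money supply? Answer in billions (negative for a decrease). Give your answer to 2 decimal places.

$79.77 billion

Initially m₁ = (1 + 0.4637) / (0.2574 + 0.4637) ≈ 2.02982, so M₁ = 2.02982 × 57.3 ≈ 116.3087 billion.
After the change m₂ = (1 + 0.0492) / (0.2574 + 0.0492) ≈ 3.42205, so M₂ = 3.42205 × 57.3 ≈ 196.0835 billion.
ΔM = M₂ − M₁ = 196.0835 − 116.3087 = 79.7748 billion.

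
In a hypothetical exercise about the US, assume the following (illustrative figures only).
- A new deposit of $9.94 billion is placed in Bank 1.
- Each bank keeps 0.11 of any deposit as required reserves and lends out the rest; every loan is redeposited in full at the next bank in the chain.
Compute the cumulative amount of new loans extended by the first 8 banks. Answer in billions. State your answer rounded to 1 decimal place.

$48.8 billion

Bank i lends (1 − rr)^i of the original deposit: Bank 1 lends 9.94·0.8900 = 8.8466, Bank 2 lends 9.94·0.8900² ≈ 7.8735, and so on.
Summing a geometric series: total = 9.94·[0.8900·(1 − 0.8900^8) / (1 − 0.8900)] ≈ 48.7642 billion.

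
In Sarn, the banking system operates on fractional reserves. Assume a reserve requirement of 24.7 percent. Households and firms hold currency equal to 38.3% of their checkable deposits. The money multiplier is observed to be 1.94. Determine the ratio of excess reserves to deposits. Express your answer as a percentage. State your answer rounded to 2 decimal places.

Using m = 1.94. Since m = (1 + c)/(c + rr + e), the denominator satisfies c + rr + e = (1 + c)/m = (1 + 0.383) / 1.94 ≈ 0.712887.
With c = 0.383 and rr = 0.247, the ratio of excess reserves to deposits is 0.712887 − 0.383 − 0.247 = 0.082887.

8.29%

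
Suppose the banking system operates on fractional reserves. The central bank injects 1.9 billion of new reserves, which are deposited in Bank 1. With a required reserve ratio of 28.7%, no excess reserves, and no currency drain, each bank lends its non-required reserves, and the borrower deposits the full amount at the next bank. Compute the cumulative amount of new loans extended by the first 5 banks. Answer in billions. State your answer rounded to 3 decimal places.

Bank i lends (1 − rr)^i of the original deposit: Bank 1 lends 1.9·0.7130 = 1.3547, Bank 2 lends 1.9·0.7130² ≈ 0.9659, and so on.
Summing a geometric series: total = 1.9·[0.7130·(1 − 0.7130^5) / (1 − 0.7130)] ≈ 3.8504 billion.

3.850 billion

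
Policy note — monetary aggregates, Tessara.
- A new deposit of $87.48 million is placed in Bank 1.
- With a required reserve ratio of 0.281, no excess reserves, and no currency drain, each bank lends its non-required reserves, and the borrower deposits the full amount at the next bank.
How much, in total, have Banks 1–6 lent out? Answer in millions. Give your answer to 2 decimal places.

Bank i lends (1 − rr)^i of the original deposit: Bank 1 lends 87.48·0.7190 ≈ 62.8981, Bank 2 lends 87.48·0.7190² ≈ 45.2237, and so on.
Summing a geometric series: total = 87.48·[0.7190·(1 − 0.7190^6) / (1 − 0.7190)] ≈ 192.9121 million.

$192.91 million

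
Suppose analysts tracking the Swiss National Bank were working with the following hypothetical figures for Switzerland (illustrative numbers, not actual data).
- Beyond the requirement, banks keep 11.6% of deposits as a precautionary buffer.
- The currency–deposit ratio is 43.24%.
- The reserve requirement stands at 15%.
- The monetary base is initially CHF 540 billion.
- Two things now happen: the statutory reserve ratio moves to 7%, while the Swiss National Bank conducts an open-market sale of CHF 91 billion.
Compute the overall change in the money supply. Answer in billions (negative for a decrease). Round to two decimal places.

Before: m₁ = (1 + 0.4324) / (0.15 + 0.116 + 0.4324) ≈ 2.050974, MB₁ = 540, so M₁ = 2.050974 × 540 ≈ 1107.526 billion.
After: m₂ = (1 + 0.4324) / (0.07 + 0.116 + 0.4324) ≈ 2.316300, MB₂ = 540 − 91 = 449, so M₂ = 2.316300 × 449 = 1040.0187 billion.
ΔM = M₂ − M₁ = 1040.0187 − 1107.526 = -67.5073 billion.

-67.51 billion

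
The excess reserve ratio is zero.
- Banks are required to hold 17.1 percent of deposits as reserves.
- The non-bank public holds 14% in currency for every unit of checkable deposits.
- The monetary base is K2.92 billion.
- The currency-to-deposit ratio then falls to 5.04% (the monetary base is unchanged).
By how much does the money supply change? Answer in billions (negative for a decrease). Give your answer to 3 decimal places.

Initially m₁ = (1 + 0.14) / (0.171 + 0.14) ≈ 3.66559, so M₁ = 3.66559 × 2.92 ≈ 10.7035 billion.
After the change m₂ = (1 + 0.0504) / (0.171 + 0.0504) ≈ 4.74435, so M₂ = 4.74435 × 2.92 ≈ 13.8535 billion.
ΔM = M₂ − M₁ = 13.8535 − 10.7035 = 3.15 billion.

K3.150 billion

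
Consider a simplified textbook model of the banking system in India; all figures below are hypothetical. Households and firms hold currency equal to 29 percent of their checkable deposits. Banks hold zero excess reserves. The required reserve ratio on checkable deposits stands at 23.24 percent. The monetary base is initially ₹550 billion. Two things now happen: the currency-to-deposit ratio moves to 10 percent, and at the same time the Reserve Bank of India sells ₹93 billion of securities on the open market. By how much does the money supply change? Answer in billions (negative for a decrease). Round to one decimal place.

₹154.2 billion

Before: m₁ = (1 + 0.29) / (0.2324 + 0.29) ≈ 2.46937, MB₁ = 550, so M₁ = 2.46937 × 550 = 1358.1535 billion.
After: m₂ = (1 + 0.1) / (0.2324 + 0.1) ≈ 3.30927, MB₂ = 550 − 93 = 457, so M₂ = 3.30927 × 457 ≈ 1512.3364 billion.
ΔM = M₂ − M₁ = 1512.3364 − 1358.1535 = 154.1829 billion.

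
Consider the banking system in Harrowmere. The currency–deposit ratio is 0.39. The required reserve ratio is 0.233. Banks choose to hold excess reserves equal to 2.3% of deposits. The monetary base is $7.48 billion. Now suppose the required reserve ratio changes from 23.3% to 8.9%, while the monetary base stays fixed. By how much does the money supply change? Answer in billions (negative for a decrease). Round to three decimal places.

Initially m₁ = (1 + 0.39) / (0.233 + 0.023 + 0.39) ≈ 2.15170, so M₁ = 2.15170 × 7.48 ≈ 16.0947 billion.
After the change m₂ = (1 + 0.39) / (0.089 + 0.023 + 0.39) ≈ 2.76892, so M₂ = 2.76892 × 7.48 ≈ 20.7115 billion.
ΔM = M₂ − M₁ = 20.7115 − 16.0947 = 4.6168 billion.

$4.617 billion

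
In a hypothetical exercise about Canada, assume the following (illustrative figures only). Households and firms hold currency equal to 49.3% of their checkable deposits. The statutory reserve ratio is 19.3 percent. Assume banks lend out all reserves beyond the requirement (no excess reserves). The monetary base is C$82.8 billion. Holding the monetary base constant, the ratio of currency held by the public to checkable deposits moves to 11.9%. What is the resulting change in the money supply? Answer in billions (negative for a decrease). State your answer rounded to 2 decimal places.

C$116.76 billion

Initially m₁ = (1 + 0.493) / (0.193 + 0.493) ≈ 2.17638, so M₁ = 2.17638 × 82.8 ≈ 180.2043 billion.
After the change m₂ = (1 + 0.119) / (0.193 + 0.119) ≈ 3.58654, so M₂ = 3.58654 × 82.8 ≈ 296.9655 billion.
ΔM = M₂ − M₁ = 296.9655 − 180.2043 = 116.7612 billion.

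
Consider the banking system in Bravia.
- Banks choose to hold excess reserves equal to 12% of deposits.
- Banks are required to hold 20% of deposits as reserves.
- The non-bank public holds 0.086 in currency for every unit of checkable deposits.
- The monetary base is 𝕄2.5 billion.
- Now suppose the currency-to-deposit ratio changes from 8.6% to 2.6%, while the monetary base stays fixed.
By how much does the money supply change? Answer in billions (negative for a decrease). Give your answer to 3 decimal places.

𝕄0.726 billion

Initially m₁ = (1 + 0.086) / (0.2 + 0.12 + 0.086) ≈ 2.67488, so M₁ = 2.67488 × 2.5 = 6.6872 billion.
After the change m₂ = (1 + 0.026) / (0.2 + 0.12 + 0.026) ≈ 2.96532, so M₂ = 2.96532 × 2.5 = 7.4133 billion.
ΔM = M₂ − M₁ = 7.4133 − 6.6872 = 0.7261 billion.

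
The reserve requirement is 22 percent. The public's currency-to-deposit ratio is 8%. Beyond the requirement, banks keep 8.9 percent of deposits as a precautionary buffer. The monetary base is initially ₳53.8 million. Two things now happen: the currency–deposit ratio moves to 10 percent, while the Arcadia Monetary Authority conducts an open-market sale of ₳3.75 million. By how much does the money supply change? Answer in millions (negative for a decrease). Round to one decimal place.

-14.8 million

Before: m₁ = (1 + 0.08) / (0.22 + 0.089 + 0.08) ≈ 2.7763, MB₁ = 53.8, so M₁ = 2.7763 × 53.8 ≈ 149.3649 million.
After: m₂ = (1 + 0.1) / (0.22 + 0.089 + 0.1) ≈ 2.6895, MB₂ = 53.8 − 3.75 = 50.05, so M₂ = 2.6895 × 50.05 ≈ 134.6095 million.
ΔM = M₂ − M₁ = 134.6095 − 149.3649 = -14.7554 million.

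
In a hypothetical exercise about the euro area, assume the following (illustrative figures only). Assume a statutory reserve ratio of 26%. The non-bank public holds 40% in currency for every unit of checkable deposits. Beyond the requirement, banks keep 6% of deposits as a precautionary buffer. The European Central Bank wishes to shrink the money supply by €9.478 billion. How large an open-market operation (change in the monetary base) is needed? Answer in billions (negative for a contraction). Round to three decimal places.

-4.874 billion

The money multiplier is m = (1 + c) / (rr + e + c) = (1 + 0.4) / (0.26 + 0.06 + 0.4) ≈ 1.94444.
ΔMB = ΔM / m = (−9.478) / 1.94444 ≈ -4.8744 billion.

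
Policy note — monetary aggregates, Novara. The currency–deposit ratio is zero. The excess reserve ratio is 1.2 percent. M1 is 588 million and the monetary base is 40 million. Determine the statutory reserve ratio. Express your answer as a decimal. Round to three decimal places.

0.056

Using m = M/MB = 588/40 = 14.700000. Since m = (1 + c)/(c + rr + e), the denominator satisfies c + rr + e = (1 + c)/m = (1 + 0) / 14.700000 ≈ 0.068027.
With c = 0 and e = 0.012, the statutory reserve ratio is 0.068027 − 0 − 0.012 = 0.056027.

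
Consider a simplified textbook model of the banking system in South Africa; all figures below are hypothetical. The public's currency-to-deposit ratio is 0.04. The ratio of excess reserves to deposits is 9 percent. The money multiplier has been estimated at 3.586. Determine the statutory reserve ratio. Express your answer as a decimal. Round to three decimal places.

Using m = 3.586. Since m = (1 + c)/(c + rr + e), the denominator satisfies c + rr + e = (1 + c)/m = (1 + 0.04) / 3.586 ≈ 0.290017.
With c = 0.04 and e = 0.09, the statutory reserve ratio is 0.290017 − 0.04 − 0.09 = 0.160017.

0.160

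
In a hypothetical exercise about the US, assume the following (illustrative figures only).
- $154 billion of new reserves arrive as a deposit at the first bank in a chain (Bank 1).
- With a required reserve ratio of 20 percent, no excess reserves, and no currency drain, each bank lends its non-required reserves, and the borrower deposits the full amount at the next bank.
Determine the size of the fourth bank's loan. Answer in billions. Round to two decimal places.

$63.08 billion

Each bank lends a fraction (1 − rr) = 0.8000 of the deposit it receives, so Bank 4 receives 154·0.8000^3 and lends 154·0.8000^4 = 63.0784 billion.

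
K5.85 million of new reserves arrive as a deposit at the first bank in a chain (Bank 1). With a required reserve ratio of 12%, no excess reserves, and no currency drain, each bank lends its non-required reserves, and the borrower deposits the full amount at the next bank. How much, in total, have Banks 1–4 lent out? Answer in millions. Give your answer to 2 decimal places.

K17.17 million

Bank i lends (1 − rr)^i of the original deposit: Bank 1 lends 5.85·0.8800 = 5.1480, Bank 2 lends 5.85·0.8800² ≈ 4.5302, and so on.
Summing a geometric series: total = 5.85·[0.8800·(1 − 0.8800^4) / (1 − 0.8800)] ≈ 17.1731 million.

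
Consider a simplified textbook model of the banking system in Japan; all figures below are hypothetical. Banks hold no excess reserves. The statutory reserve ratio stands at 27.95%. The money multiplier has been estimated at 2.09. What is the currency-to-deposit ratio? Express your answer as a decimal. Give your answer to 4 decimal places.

Using m = 2.09. From m = (1 + c)/(c + rr + e), rearranging gives 1 + c = m·(c + rr + e), so c·(1 − m) = m·(rr + e) − 1.
Hence c = [m·(rr + e) − 1]/(1 − m) = [2.09 × (0.2795 + 0) − 1] / (1 − 2.09) ≈ 0.381509.

0.3815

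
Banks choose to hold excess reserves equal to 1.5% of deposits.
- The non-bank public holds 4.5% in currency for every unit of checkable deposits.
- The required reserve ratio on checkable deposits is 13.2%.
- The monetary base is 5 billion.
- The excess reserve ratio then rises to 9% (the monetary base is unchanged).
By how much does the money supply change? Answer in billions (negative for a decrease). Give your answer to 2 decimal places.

-7.64 billion

Initially m₁ = (1 + 0.045) / (0.132 + 0.015 + 0.045) ≈ 5.4427, so M₁ = 5.4427 × 5 = 27.2135 billion.
After the change m₂ = (1 + 0.045) / (0.132 + 0.09 + 0.045) ≈ 3.9139, so M₂ = 3.9139 × 5 = 19.5695 billion.
ΔM = M₂ − M₁ = 19.5695 − 27.2135 = -7.644 billion.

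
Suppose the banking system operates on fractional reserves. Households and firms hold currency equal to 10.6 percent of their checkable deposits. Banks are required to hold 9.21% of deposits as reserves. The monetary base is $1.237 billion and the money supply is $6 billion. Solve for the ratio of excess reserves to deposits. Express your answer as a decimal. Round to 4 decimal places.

Using m = M/MB = 6/1.237 ≈ 4.850445. Since m = (1 + c)/(c + rr + e), the denominator satisfies c + rr + e = (1 + c)/m = (1 + 0.106) / 4.850445 ≈ 0.228020.
With c = 0.106 and rr = 0.0921, the ratio of excess reserves to deposits is 0.228020 − 0.106 − 0.0921 = 0.02992.

0.0299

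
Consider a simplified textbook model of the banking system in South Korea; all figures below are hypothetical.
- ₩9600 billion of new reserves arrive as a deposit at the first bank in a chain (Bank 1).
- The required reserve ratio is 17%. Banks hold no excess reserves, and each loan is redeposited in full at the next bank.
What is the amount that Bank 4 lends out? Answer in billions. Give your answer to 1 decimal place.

Each bank lends a fraction (1 − rr) = 0.8300 of the deposit it receives, so Bank 4 receives 9600·0.8300^3 and lends 9600·0.8300^4 ≈ 4555.9988 billion.

₩4556.0 billion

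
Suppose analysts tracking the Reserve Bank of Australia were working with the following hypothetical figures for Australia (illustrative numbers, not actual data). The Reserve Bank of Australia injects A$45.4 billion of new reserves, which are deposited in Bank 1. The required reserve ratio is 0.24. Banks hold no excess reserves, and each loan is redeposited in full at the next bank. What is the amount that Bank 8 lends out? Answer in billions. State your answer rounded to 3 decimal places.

A$5.053 billion

Each bank lends a fraction (1 − rr) = 0.7600 of the deposit it receives, so Bank 8 receives 45.4·0.7600^7 and lends 45.4·0.7600^8 ≈ 5.0532 billion.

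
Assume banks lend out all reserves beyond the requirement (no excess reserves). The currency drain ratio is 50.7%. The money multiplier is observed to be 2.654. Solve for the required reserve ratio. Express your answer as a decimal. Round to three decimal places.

0.061

Using m = 2.654. Since m = (1 + c)/(c + rr + e), the denominator satisfies c + rr + e = (1 + c)/m = (1 + 0.507) / 2.654 ≈ 0.567822.
With c = 0.507 and e = 0, the required reserve ratio is 0.567822 − 0.507 − 0 = 0.060822.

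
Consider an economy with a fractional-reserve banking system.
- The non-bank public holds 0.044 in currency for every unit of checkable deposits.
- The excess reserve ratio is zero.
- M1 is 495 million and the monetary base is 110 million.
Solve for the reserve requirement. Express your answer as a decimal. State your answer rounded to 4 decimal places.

Using m = M/MB = 495/110 = 4.500000. Since m = (1 + c)/(c + rr + e), the denominator satisfies c + rr + e = (1 + c)/m = (1 + 0.044) / 4.500000 = 0.232000.
With c = 0.044 and e = 0, the reserve requirement is 0.232000 − 0.044 − 0 = 0.188.

0.1880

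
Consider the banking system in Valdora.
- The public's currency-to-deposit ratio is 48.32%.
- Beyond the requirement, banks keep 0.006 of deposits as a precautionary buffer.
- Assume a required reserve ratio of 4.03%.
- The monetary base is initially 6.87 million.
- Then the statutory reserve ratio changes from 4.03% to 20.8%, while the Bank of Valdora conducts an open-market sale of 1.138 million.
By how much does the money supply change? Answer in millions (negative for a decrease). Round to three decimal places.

-7.050 million

Before: m₁ = (1 + 0.4832) / (0.0403 + 0.006 + 0.4832) ≈ 2.80113, MB₁ = 6.87, so M₁ = 2.80113 × 6.87 ≈ 19.2438 million.
After: m₂ = (1 + 0.4832) / (0.208 + 0.006 + 0.4832) ≈ 2.12737, MB₂ = 6.87 − 1.138 = 5.732, so M₂ = 2.12737 × 5.732 ≈ 12.1941 million.
ΔM = M₂ − M₁ = 12.1941 − 19.2438 = -7.0497 million.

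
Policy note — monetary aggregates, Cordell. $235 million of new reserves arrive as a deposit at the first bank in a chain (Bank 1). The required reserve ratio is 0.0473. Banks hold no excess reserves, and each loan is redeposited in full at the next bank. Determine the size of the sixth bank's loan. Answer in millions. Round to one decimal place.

$175.7 million

Each bank lends a fraction (1 − rr) = 0.9527 of the deposit it receives, so Bank 6 receives 235·0.9527^5 and lends 235·0.9527^6 ≈ 175.7134 million.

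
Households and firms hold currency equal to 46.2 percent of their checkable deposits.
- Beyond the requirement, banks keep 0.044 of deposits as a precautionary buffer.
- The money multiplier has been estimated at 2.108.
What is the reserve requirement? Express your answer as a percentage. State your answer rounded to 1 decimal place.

Using m = 2.108. Since m = (1 + c)/(c + rr + e), the denominator satisfies c + rr + e = (1 + c)/m = (1 + 0.462) / 2.108 ≈ 0.693548.
With c = 0.462 and e = 0.044, the reserve requirement is 0.693548 − 0.462 − 0.044 = 0.187548.

18.8%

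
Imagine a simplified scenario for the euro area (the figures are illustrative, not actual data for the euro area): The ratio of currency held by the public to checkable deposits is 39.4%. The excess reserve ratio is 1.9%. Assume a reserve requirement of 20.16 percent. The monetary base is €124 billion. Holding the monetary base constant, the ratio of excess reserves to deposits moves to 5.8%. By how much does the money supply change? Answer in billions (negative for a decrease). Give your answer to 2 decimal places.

Initially m₁ = (1 + 0.394) / (0.2016 + 0.019 + 0.394) ≈ 2.268142, so M₁ = 2.268142 × 124 ≈ 281.2496 billion.
After the change m₂ = (1 + 0.394) / (0.2016 + 0.058 + 0.394) ≈ 2.132803, so M₂ = 2.132803 × 124 ≈ 264.4676 billion.
ΔM = M₂ − M₁ = 264.4676 − 281.2496 = -16.782 billion.

-16.78 billion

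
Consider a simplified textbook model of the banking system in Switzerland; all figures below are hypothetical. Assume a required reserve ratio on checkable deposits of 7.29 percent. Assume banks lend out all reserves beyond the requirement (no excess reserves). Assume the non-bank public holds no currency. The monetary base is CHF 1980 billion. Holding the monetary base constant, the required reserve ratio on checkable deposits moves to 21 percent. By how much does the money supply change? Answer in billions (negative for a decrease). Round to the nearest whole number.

Initially m₁ = 1 / (0.0729) ≈ 13.71742, so M₁ = 13.71742 × 1980 = 27160.4916 billion.
After the change m₂ = 1 / (0.21) ≈ 4.76190, so M₂ = 4.76190 × 1980 = 9428.562 billion.
ΔM = M₂ − M₁ = 9428.562 − 27160.4916 = -17731.9296 billion.

-17732 billion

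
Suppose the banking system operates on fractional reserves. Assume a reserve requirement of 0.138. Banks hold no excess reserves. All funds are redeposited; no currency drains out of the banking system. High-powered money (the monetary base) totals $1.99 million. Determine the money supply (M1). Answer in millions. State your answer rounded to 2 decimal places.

With no currency drain or excess reserves, the money multiplier is m = 1/rr = 1/0.138 ≈ 7.2464.
Money supply M = m × MB = 7.2464 × 1.99 ≈ 14.4203 million.

$14.42 million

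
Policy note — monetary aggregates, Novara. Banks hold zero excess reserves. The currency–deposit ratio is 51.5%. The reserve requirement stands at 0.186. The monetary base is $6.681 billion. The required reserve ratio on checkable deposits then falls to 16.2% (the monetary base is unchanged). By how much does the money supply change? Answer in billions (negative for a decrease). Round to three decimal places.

$0.512 billion

Initially m₁ = (1 + 0.515) / (0.186 + 0.515) ≈ 2.16120, so M₁ = 2.16120 × 6.681 ≈ 14.439 billion.
After the change m₂ = (1 + 0.515) / (0.162 + 0.515) ≈ 2.23781, so M₂ = 2.23781 × 6.681 ≈ 14.9508 billion.
ΔM = M₂ − M₁ = 14.9508 − 14.439 = 0.5118 billion.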